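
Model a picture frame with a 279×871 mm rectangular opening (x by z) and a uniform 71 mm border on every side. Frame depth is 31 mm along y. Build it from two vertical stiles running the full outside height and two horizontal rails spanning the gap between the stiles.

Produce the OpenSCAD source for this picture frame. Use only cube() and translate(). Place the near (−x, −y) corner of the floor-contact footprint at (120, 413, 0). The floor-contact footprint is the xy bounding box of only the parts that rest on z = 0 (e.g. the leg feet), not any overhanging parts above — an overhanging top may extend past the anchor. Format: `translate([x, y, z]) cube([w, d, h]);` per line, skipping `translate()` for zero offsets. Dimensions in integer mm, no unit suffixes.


translate([120, 413, 0]) cube([71, 31, 1013]);
translate([470, 413, 0]) cube([71, 31, 1013]);
translate([191, 413, 0]) cube([279, 31, 71]);
translate([191, 413, 942]) cube([279, 31, 71]);


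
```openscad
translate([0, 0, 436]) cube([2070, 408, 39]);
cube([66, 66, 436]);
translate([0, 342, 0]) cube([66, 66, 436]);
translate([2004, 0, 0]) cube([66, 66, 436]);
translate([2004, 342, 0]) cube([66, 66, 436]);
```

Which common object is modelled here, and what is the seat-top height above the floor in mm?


A bench. The seat-top height is 475 mm.

A long slab on four corner posts — a bench. The slab sits at z = 436 with thickness 39, so the top is 436 + 39 = 475 mm.


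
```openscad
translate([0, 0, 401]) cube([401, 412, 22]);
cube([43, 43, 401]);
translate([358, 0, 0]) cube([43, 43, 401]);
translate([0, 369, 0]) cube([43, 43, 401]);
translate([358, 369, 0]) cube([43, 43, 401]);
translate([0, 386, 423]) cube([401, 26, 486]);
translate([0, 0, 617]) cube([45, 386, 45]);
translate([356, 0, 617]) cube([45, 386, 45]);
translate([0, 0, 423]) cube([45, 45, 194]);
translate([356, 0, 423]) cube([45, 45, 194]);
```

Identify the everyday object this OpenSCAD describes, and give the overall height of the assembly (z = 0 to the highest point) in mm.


A chair. The overall height is 909 mm.

A slab on four corner posts with a tall panel at the back — a chair. The seat slab sits at z = 401 with thickness 22, and the 486 mm backrest starts at the seat top, so the overall height is 401 + 22 + 486 = 909 mm.


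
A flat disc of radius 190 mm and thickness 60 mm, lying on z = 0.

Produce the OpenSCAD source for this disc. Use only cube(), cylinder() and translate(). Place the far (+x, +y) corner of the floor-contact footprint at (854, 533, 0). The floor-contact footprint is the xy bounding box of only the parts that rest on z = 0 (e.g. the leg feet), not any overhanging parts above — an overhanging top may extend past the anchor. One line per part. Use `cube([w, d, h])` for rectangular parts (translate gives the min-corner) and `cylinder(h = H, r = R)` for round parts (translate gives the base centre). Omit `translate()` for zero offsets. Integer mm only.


translate([664, 343, 0]) cylinder(h = 60, r = 190);


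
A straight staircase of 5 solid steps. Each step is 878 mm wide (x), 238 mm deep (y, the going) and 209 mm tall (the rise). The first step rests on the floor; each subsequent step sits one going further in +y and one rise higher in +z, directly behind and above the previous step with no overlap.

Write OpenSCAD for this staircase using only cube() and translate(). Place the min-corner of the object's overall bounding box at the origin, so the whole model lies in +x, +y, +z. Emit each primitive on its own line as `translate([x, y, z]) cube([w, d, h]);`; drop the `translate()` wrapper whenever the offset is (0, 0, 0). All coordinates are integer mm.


cube([878, 238, 209]);
translate([0, 238, 209]) cube([878, 238, 209]);
translate([0, 476, 418]) cube([878, 238, 209]);
translate([0, 714, 627]) cube([878, 238, 209]);
translate([0, 952, 836]) cube([878, 238, 209]);


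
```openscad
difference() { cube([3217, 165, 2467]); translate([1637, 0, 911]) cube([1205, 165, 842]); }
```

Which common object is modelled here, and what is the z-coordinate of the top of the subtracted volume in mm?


A wall with a window opening. The window head height is 1753 mm.

A wall with a rectangular opening subtracted — a window. Sill at z = 911, opening 842 mm tall, so the head is at 911 + 842 = 1753 mm.


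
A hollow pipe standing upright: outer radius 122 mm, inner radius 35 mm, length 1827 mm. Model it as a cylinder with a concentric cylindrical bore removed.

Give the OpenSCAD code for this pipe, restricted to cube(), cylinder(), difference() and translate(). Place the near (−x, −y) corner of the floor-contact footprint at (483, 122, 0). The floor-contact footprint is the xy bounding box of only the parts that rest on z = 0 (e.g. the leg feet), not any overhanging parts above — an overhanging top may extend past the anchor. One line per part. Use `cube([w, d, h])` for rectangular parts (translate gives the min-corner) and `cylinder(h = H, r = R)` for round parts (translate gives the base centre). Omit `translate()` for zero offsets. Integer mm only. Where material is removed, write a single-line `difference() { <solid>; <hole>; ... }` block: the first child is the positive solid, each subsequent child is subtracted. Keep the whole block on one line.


difference() { translate([605, 244, 0]) cylinder(h = 1827, r = 122); translate([605, 244, 0]) cylinder(h = 1827, r = 35); }


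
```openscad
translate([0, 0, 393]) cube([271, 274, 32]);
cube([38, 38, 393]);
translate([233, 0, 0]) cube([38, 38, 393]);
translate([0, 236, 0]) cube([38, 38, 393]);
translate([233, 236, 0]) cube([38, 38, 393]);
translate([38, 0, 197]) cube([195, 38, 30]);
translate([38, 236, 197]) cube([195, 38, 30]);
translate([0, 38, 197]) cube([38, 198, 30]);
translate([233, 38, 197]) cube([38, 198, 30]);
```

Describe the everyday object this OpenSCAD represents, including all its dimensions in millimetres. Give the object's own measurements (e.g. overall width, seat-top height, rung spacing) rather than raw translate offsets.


A four-legged stool. The seat is a 271×274×32 mm slab whose top surface is at z = 425 mm; four square legs, each 38×38 mm in cross-section, run from the floor (z = 0) to the underside of the seat, each flush with a corner of the seat. Four stretchers, 38 mm wide and 30 mm tall, connect adjacent legs with their undersides at z = 197 mm, each running between the inner faces of the legs it joins and aligned with the legs' outer faces on the other axis.


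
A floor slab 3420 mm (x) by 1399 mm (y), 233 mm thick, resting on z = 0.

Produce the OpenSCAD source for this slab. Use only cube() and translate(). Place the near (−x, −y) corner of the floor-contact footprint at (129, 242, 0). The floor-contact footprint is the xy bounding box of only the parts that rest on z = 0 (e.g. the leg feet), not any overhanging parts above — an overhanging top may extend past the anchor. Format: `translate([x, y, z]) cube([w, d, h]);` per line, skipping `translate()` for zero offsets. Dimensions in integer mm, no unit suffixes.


translate([129, 242, 0]) cube([3420, 1399, 233]);


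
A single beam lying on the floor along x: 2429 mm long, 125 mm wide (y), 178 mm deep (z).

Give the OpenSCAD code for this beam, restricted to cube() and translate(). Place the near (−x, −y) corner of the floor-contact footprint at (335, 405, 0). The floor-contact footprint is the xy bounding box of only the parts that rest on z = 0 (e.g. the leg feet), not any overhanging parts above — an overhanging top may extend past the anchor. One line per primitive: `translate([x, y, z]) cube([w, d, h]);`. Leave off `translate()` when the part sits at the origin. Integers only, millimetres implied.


translate([335, 405, 0]) cube([2429, 125, 178]);


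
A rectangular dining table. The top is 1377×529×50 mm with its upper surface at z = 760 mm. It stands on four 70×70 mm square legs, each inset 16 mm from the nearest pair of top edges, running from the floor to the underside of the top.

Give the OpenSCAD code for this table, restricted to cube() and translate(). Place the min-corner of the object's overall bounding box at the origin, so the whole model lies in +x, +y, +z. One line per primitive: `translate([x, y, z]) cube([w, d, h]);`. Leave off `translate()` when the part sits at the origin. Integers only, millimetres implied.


translate([0, 0, 710]) cube([1377, 529, 50]);
translate([16, 16, 0]) cube([70, 70, 710]);
translate([1291, 16, 0]) cube([70, 70, 710]);
translate([16, 443, 0]) cube([70, 70, 710]);
translate([1291, 443, 0]) cube([70, 70, 710]);


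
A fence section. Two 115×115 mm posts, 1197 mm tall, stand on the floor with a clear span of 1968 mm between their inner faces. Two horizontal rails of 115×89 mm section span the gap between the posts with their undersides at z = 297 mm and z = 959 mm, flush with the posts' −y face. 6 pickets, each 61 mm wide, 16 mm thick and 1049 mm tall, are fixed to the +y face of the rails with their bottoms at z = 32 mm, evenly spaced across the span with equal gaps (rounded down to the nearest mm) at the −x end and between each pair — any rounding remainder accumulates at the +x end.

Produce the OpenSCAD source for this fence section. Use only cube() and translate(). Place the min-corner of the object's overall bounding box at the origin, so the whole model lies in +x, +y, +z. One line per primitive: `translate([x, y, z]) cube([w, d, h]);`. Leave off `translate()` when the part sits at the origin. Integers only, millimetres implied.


cube([115, 115, 1197]);
translate([2083, 0, 0]) cube([115, 115, 1197]);
translate([115, 0, 297]) cube([1968, 115, 89]);
translate([115, 0, 959]) cube([1968, 115, 89]);
translate([343, 115, 32]) cube([61, 16, 1049]);
translate([632, 115, 32]) cube([61, 16, 1049]);
translate([921, 115, 32]) cube([61, 16, 1049]);
translate([1210, 115, 32]) cube([61, 16, 1049]);
translate([1499, 115, 32]) cube([61, 16, 1049]);
translate([1788, 115, 32]) cube([61, 16, 1049]);


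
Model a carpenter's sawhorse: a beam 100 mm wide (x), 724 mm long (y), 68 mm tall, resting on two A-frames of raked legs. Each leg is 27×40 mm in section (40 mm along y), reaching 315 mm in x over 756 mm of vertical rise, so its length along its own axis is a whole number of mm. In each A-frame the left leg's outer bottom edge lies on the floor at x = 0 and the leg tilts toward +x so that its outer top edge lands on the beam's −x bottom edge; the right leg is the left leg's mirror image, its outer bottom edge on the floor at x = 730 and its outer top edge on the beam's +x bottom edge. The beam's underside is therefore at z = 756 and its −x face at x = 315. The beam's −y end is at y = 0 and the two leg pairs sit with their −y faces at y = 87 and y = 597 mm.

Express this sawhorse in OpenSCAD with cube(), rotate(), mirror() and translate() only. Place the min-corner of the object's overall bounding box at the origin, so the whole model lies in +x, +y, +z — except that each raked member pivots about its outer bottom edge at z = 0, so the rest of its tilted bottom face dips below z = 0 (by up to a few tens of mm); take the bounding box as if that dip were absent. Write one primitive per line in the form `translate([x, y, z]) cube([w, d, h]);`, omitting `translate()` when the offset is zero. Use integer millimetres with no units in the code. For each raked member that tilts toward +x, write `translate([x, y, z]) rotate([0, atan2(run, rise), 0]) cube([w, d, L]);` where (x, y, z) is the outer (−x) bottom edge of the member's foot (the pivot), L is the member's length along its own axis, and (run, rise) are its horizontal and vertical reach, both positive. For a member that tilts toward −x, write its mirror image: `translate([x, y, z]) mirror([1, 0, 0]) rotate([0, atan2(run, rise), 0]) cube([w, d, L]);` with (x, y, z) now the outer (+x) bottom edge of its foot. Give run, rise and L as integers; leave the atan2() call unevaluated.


// leg length = √(315² + 756²) = 819
// right-leg outer foot x = 2·315 + 100 = 730
// beam min-corner = (315, 0, 756)
translate([315, 0, 756]) cube([100, 724, 68]);
translate([0, 87, 0]) rotate([0, atan2(315, 756), 0]) cube([27, 40, 819]);
translate([730, 87, 0]) mirror([1, 0, 0]) rotate([0, atan2(315, 756), 0]) cube([27, 40, 819]);
translate([0, 597, 0]) rotate([0, atan2(315, 756), 0]) cube([27, 40, 819]);
translate([730, 597, 0]) mirror([1, 0, 0]) rotate([0, atan2(315, 756), 0]) cube([27, 40, 819]);


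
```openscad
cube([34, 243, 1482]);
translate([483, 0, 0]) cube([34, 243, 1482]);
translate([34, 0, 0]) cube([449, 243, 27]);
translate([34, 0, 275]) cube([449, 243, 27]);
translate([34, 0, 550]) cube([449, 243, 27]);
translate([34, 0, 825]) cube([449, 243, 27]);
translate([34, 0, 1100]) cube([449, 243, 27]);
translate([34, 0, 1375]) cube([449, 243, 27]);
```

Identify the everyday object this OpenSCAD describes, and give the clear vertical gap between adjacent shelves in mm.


A bookshelf. The clear shelf gap is 248 mm.

Two tall side panels with 6 horizontal boards between them — a bookshelf. The first two shelf undersides are at z = 0 and z = 275; with shelf thickness 27, the clear gap is 275 − 0 − 27 = 248 mm.


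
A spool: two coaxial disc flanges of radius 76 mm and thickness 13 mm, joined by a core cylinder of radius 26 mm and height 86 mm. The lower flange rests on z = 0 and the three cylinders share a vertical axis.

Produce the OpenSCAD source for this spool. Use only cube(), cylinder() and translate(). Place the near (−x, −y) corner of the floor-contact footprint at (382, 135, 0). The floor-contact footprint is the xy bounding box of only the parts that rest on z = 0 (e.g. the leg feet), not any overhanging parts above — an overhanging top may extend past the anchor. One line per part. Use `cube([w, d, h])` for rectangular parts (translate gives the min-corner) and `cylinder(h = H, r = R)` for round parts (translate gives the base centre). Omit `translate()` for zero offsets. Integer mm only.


translate([458, 211, 0]) cylinder(h = 13, r = 76);
translate([458, 211, 13]) cylinder(h = 86, r = 26);
translate([458, 211, 99]) cylinder(h = 13, r = 76);


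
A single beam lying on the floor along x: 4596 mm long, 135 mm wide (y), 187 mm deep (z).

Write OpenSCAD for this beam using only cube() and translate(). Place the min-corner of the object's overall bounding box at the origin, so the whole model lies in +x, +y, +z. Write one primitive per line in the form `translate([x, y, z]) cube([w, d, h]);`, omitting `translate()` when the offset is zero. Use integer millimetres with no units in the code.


cube([4596, 135, 187]);


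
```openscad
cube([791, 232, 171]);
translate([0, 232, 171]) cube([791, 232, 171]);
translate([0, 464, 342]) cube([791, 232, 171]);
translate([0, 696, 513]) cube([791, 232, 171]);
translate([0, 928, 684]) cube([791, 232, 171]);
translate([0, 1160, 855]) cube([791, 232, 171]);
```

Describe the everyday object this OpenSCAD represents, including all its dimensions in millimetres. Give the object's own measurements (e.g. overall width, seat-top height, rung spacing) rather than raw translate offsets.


A straight staircase of 6 solid steps. Each step is 791 mm wide (x), 232 mm deep (y, the going) and 171 mm tall (the rise). The first step rests on the floor; each subsequent step sits one going further in +y and one rise higher in +z, directly behind and above the previous step with no overlap.


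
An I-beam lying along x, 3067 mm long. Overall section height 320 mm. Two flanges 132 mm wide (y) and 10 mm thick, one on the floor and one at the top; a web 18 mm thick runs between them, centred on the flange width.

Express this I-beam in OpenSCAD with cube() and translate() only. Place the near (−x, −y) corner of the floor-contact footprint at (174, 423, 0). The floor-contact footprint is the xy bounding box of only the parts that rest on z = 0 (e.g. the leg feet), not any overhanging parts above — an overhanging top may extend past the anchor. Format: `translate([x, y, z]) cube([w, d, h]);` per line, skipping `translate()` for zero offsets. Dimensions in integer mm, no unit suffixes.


translate([174, 423, 0]) cube([3067, 132, 10]);
translate([174, 480, 10]) cube([3067, 18, 300]);
translate([174, 423, 310]) cube([3067, 132, 10]);


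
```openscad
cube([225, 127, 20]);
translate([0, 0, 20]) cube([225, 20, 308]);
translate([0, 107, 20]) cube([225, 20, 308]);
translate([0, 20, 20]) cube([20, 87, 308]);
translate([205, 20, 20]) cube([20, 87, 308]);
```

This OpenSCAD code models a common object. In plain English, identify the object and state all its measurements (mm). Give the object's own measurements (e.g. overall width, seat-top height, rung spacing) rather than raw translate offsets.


An open-topped rectangular box: outside dimensions 225×127×328 mm, with a uniform wall and base thickness of 20 mm. The base is a full 225×127 slab on the floor; four walls sit on top of the base. The front and back walls (the −y and +y sides) span the full width; the two side walls fit between them.


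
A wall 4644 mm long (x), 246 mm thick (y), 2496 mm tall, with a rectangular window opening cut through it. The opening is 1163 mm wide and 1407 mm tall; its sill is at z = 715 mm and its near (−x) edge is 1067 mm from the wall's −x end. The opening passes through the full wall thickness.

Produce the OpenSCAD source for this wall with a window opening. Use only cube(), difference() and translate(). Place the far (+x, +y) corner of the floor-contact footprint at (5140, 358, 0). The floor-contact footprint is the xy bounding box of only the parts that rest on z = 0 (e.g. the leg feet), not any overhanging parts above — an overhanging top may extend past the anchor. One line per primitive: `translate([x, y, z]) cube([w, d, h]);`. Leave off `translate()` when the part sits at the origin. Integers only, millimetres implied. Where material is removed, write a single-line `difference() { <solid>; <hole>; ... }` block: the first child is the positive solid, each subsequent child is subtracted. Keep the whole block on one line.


difference() { translate([496, 112, 0]) cube([4644, 246, 2496]); translate([1563, 112, 715]) cube([1163, 246, 1407]); }


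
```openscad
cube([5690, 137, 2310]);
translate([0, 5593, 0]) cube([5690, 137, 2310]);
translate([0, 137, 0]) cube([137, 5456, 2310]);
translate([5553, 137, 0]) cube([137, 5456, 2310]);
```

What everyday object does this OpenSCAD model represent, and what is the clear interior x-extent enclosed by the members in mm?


A house (or room) frame. The interior width is 5416 mm.

Four 2310 mm walls enclosing a rectangle with no floor or roof — a room or house frame. Outside width is 5690 mm and wall thickness is 137 mm, so the interior width is 5690 − 2 × 137 = 5416 mm.


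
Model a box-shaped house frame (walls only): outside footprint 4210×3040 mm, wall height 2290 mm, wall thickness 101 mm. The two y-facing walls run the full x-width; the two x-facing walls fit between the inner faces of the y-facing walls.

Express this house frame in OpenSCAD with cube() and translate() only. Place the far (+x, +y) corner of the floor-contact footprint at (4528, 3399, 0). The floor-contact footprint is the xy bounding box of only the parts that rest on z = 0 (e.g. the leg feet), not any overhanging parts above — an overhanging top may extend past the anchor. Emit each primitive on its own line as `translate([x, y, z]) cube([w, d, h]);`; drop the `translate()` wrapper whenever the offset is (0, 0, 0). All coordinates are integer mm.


translate([318, 359, 0]) cube([4210, 101, 2290]);
translate([318, 3298, 0]) cube([4210, 101, 2290]);
translate([318, 460, 0]) cube([101, 2838, 2290]);
translate([4427, 460, 0]) cube([101, 2838, 2290]);


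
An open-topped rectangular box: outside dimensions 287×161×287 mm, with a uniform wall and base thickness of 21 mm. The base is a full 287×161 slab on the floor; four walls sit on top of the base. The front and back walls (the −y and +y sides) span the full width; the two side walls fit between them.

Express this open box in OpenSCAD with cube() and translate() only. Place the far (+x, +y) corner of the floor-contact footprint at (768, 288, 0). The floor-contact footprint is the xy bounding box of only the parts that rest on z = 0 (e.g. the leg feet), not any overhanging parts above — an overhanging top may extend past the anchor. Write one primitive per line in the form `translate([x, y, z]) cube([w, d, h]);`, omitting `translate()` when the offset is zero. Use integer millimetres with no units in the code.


translate([481, 127, 0]) cube([287, 161, 21]);
translate([481, 127, 21]) cube([287, 21, 266]);
translate([481, 267, 21]) cube([287, 21, 266]);
translate([481, 148, 21]) cube([21, 119, 266]);
translate([747, 148, 21]) cube([21, 119, 266]);


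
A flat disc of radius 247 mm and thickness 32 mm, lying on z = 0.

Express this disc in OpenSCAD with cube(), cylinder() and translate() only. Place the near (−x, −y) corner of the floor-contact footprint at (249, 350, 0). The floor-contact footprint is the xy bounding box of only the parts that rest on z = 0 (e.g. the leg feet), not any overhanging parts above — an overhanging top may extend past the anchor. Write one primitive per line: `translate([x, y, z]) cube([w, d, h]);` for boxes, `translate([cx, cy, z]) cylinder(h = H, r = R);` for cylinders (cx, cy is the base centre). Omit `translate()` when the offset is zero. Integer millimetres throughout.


translate([496, 597, 0]) cylinder(h = 32, r = 247);


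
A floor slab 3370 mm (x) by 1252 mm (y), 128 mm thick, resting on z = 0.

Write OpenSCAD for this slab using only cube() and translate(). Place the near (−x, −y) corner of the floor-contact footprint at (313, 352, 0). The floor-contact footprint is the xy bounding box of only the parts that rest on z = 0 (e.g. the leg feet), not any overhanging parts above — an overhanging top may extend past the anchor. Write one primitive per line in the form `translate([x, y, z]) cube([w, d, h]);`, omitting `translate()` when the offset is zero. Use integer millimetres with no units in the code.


translate([313, 352, 0]) cube([3370, 1252, 128]);


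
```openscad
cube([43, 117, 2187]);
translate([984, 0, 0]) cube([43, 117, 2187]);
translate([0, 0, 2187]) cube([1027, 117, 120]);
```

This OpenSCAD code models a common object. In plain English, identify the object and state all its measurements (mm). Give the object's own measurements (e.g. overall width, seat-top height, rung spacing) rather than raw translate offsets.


A door frame. The clear opening is 941 mm wide and 2187 mm high. Two 43 mm wide jambs, 117 mm deep, stand either side of the opening from the floor to the top of the opening. A 120 mm thick head sits across the top of both jambs, spanning the full outside width of the frame.


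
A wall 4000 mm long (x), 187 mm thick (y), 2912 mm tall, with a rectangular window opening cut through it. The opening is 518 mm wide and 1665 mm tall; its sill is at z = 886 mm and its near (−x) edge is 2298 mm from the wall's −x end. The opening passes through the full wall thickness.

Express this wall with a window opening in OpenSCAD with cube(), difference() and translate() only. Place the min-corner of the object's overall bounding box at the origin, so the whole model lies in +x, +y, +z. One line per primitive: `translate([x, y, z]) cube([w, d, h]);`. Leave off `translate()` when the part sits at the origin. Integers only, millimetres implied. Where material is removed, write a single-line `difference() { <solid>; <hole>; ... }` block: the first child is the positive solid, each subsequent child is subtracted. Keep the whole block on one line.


difference() { cube([4000, 187, 2912]); translate([2298, 0, 886]) cube([518, 187, 1665]); }


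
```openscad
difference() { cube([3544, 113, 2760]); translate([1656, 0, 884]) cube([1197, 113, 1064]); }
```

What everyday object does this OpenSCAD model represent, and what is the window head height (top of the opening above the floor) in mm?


A wall with a window opening. The window head height is 1948 mm.

A wall with a rectangular opening subtracted — a window. Sill at z = 884, opening 1064 mm tall, so the head is at 884 + 1064 = 1948 mm.


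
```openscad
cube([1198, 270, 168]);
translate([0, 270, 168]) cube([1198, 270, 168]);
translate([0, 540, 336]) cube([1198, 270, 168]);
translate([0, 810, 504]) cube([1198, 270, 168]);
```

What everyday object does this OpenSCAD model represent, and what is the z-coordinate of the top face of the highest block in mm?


A staircase. The total rise is 672 mm.

4 identical blocks, each offset up and back from the previous — a staircase. Each step is 168 mm tall and there are 4 of them, so the total rise is 4 × 168 = 672 mm.


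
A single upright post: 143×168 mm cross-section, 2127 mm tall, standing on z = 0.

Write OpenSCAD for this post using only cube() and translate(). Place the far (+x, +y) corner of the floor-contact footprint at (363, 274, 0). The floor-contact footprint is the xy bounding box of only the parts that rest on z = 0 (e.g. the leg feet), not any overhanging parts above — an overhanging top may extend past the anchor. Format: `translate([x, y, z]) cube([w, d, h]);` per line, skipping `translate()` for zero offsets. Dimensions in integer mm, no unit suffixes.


translate([220, 106, 0]) cube([143, 168, 2127]);


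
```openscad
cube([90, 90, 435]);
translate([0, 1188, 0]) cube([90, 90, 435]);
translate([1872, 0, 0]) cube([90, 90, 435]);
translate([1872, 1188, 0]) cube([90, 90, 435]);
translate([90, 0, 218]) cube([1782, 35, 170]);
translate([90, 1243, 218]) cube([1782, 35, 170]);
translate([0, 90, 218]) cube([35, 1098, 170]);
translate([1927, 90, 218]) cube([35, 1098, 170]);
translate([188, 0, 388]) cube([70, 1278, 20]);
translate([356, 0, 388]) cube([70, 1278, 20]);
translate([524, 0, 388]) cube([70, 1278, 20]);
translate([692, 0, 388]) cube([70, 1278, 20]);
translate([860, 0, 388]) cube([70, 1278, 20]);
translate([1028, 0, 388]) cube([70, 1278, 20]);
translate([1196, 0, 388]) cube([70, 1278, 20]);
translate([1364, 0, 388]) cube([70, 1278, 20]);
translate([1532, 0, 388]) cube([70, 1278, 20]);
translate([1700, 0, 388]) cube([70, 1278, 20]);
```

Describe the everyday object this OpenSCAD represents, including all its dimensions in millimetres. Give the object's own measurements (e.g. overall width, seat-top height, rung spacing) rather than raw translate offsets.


A bed frame 1962 mm long (x) by 1278 mm wide (y). Four 90×90 mm corner posts, 435 mm tall, at the corners of the footprint. Four rails of 35 mm thickness and 170 mm height run between adjacent posts with their undersides at z = 218 mm, their outer faces flush with the outside of the frame (the two x-running rails run between the posts' inner faces; the two y-running rails run between the posts' inner faces). 10 slats, each 70 mm wide (x) and 20 mm thick, lie across the top of the two x-running rails, running the full 1278 mm width of the frame in y; along x they sit between the end posts with a 98 mm gap after the −x posts and between neighbouring slats, leaving 102 mm before the +x posts.


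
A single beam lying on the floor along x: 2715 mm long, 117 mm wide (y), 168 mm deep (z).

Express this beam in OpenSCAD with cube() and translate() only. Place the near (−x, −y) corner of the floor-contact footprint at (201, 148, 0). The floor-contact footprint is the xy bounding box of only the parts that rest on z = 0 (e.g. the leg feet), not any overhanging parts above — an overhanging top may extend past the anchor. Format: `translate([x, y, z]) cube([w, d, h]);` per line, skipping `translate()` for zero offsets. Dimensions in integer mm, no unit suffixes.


translate([201, 148, 0]) cube([2715, 117, 168]);


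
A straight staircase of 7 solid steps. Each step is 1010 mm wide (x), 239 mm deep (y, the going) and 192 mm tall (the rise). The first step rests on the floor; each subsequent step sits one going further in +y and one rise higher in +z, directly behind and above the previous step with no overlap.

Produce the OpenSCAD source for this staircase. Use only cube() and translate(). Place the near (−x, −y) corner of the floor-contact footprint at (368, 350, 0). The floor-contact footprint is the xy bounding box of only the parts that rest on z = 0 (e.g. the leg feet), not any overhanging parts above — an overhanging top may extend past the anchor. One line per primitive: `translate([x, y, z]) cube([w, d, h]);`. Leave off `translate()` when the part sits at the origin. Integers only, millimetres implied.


translate([368, 350, 0]) cube([1010, 239, 192]);
translate([368, 589, 192]) cube([1010, 239, 192]);
translate([368, 828, 384]) cube([1010, 239, 192]);
translate([368, 1067, 576]) cube([1010, 239, 192]);
translate([368, 1306, 768]) cube([1010, 239, 192]);
translate([368, 1545, 960]) cube([1010, 239, 192]);
translate([368, 1784, 1152]) cube([1010, 239, 192]);


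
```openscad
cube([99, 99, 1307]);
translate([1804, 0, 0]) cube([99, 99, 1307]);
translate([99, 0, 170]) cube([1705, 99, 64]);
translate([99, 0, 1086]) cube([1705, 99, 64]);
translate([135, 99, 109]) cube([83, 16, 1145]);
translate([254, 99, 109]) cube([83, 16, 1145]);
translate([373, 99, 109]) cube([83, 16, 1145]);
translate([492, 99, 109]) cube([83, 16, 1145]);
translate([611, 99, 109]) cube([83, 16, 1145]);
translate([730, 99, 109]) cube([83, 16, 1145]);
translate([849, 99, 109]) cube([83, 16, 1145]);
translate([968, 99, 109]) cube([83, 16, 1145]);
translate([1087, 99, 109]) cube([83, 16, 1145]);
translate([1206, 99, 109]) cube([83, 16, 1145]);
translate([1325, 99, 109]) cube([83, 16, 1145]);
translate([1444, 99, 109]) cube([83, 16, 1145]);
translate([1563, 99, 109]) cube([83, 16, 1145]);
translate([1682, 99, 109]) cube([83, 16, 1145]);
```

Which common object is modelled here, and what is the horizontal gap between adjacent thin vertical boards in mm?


A fence section. The picket gap is 36 mm.

Two posts, two rails, 14 pickets — a fence section. Span 1705 mm holds 14 pickets of 83 mm with 15 equal gaps: ⌊(1705 − 14·83) / 15⌋ = 36 mm.


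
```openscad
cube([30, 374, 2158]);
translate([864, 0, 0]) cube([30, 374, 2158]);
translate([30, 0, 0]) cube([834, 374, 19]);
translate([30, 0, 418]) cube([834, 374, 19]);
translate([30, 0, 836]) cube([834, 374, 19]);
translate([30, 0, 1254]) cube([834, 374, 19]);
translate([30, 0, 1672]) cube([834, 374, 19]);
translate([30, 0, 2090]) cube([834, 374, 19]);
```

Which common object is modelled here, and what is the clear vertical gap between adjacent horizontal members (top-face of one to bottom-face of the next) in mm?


A bookshelf. The clear shelf gap is 399 mm.

Two tall side panels with 6 horizontal boards between them — a bookshelf. The first two shelf undersides are at z = 0 and z = 418; with shelf thickness 19, the clear gap is 418 − 0 − 19 = 399 mm.


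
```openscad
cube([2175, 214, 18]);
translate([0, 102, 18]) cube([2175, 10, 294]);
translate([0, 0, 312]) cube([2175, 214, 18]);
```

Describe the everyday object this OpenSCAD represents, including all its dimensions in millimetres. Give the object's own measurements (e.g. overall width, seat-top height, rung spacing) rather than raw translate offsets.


An I-beam lying along x, 2175 mm long. Overall section height 330 mm. Two flanges 214 mm wide (y) and 18 mm thick, one on the floor and one at the top; a web 10 mm thick runs between them, centred on the flange width.


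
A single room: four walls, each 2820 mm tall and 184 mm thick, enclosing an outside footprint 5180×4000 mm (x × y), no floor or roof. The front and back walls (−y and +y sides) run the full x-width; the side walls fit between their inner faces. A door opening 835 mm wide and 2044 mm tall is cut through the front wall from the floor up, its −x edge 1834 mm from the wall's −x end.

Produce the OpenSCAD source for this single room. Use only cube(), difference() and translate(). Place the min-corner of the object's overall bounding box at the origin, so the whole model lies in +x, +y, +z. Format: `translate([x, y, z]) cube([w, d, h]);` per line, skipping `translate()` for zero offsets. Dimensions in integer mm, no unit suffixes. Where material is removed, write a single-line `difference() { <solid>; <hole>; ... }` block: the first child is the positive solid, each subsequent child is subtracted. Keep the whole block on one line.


difference() { cube([5180, 184, 2820]); translate([1834, 0, 0]) cube([835, 184, 2044]); }
translate([0, 3816, 0]) cube([5180, 184, 2820]);
translate([0, 184, 0]) cube([184, 3632, 2820]);
translate([4996, 184, 0]) cube([184, 3632, 2820]);


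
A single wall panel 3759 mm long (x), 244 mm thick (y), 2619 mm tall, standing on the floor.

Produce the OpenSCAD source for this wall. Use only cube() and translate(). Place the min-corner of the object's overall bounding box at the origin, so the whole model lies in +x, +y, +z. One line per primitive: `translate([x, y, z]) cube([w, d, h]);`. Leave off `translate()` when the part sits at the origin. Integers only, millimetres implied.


cube([3759, 244, 2619]);


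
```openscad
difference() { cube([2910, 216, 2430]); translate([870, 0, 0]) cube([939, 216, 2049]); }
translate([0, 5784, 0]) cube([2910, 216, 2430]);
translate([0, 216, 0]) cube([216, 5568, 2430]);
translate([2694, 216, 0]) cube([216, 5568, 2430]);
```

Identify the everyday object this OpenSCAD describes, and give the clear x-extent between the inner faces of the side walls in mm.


A single room. The interior width is 2478 mm.

Four walls enclosing a rectangle with a door in the front wall — a room. Outside width 2910 minus two 216 mm walls gives 2478 mm.


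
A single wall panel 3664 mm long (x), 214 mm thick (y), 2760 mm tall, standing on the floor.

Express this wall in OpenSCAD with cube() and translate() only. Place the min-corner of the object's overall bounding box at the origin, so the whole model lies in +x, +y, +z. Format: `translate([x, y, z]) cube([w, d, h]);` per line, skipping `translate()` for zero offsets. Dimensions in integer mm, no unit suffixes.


cube([3664, 214, 2760]);


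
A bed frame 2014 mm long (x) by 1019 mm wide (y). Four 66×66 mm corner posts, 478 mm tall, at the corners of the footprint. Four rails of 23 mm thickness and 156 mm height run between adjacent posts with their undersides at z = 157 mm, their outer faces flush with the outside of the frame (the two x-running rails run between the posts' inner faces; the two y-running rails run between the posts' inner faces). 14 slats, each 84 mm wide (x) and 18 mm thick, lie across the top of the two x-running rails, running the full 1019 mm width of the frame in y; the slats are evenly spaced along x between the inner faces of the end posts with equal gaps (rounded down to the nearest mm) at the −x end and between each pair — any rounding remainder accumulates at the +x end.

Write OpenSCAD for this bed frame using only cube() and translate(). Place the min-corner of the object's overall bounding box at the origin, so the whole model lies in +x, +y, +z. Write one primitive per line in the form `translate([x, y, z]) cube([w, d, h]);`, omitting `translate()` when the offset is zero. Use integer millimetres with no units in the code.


cube([66, 66, 478]);
translate([0, 953, 0]) cube([66, 66, 478]);
translate([1948, 0, 0]) cube([66, 66, 478]);
translate([1948, 953, 0]) cube([66, 66, 478]);
translate([66, 0, 157]) cube([1882, 23, 156]);
translate([66, 996, 157]) cube([1882, 23, 156]);
translate([0, 66, 157]) cube([23, 887, 156]);
translate([1991, 66, 157]) cube([23, 887, 156]);
translate([113, 0, 313]) cube([84, 1019, 18]);
translate([244, 0, 313]) cube([84, 1019, 18]);
translate([375, 0, 313]) cube([84, 1019, 18]);
translate([506, 0, 313]) cube([84, 1019, 18]);
translate([637, 0, 313]) cube([84, 1019, 18]);
translate([768, 0, 313]) cube([84, 1019, 18]);
translate([899, 0, 313]) cube([84, 1019, 18]);
translate([1030, 0, 313]) cube([84, 1019, 18]);
translate([1161, 0, 313]) cube([84, 1019, 18]);
translate([1292, 0, 313]) cube([84, 1019, 18]);
translate([1423, 0, 313]) cube([84, 1019, 18]);
translate([1554, 0, 313]) cube([84, 1019, 18]);
translate([1685, 0, 313]) cube([84, 1019, 18]);
translate([1816, 0, 313]) cube([84, 1019, 18]);


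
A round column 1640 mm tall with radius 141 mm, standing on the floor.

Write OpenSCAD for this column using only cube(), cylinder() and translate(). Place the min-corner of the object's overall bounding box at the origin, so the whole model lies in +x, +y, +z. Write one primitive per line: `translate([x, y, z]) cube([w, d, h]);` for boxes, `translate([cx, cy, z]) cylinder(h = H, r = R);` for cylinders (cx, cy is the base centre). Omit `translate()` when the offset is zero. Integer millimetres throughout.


translate([141, 141, 0]) cylinder(h = 1640, r = 141);


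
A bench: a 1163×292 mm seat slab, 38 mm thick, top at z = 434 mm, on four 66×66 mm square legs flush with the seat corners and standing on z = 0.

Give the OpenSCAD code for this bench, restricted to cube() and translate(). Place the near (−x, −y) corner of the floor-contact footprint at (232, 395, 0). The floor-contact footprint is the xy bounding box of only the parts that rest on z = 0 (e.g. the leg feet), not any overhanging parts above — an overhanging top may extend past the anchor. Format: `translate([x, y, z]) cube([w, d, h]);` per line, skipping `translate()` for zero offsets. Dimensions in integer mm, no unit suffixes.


translate([232, 395, 396]) cube([1163, 292, 38]);
translate([232, 395, 0]) cube([66, 66, 396]);
translate([232, 621, 0]) cube([66, 66, 396]);
translate([1329, 395, 0]) cube([66, 66, 396]);
translate([1329, 621, 0]) cube([66, 66, 396]);


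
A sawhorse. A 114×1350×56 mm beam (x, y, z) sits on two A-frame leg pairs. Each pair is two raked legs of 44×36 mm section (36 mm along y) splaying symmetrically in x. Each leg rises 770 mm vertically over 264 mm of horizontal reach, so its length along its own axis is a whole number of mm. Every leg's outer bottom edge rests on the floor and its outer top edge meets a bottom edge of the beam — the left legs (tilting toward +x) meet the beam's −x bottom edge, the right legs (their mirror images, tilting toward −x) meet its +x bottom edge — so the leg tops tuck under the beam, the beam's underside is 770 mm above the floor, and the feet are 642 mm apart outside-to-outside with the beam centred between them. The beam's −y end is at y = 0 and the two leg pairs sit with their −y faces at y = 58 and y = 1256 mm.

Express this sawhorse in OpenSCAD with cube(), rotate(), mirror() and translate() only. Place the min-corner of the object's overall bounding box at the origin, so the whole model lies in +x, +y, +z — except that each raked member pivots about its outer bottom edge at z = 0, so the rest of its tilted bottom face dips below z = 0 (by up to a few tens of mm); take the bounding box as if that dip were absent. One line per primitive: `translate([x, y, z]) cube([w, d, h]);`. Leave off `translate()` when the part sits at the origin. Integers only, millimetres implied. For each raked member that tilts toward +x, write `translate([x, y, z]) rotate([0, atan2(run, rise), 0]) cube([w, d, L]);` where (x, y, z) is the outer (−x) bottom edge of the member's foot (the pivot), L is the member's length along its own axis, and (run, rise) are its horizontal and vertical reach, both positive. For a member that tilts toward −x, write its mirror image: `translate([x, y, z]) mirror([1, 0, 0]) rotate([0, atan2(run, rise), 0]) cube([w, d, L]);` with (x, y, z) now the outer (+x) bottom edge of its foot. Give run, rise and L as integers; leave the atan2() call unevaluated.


translate([264, 0, 770]) cube([114, 1350, 56]);
translate([0, 58, 0]) rotate([0, atan2(264, 770), 0]) cube([44, 36, 814]);
translate([642, 58, 0]) mirror([1, 0, 0]) rotate([0, atan2(264, 770), 0]) cube([44, 36, 814]);
translate([0, 1256, 0]) rotate([0, atan2(264, 770), 0]) cube([44, 36, 814]);
translate([642, 1256, 0]) mirror([1, 0, 0]) rotate([0, atan2(264, 770), 0]) cube([44, 36, 814]);


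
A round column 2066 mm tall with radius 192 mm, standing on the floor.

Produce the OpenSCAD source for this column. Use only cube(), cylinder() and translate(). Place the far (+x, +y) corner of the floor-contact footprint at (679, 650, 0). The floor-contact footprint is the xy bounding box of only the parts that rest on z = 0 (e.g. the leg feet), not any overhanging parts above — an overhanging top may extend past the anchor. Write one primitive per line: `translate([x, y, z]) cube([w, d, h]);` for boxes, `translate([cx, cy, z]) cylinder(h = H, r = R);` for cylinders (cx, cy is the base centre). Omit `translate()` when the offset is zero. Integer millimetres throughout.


translate([487, 458, 0]) cylinder(h = 2066, r = 192);
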